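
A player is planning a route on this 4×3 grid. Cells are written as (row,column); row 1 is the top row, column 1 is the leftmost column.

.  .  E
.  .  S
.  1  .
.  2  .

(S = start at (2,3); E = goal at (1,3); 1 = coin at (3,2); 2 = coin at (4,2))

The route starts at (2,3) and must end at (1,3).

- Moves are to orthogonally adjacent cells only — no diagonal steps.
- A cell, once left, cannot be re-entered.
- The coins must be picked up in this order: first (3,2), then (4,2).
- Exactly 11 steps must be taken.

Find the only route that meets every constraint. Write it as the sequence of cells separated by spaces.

The waypoints must appear in the order (3,2), (4,2), with no cell reused.
Route from (2,3): left 1 to (2,2), down 1 to (3,2), right 1 to (3,3), down 1 to (4,3), left 2 to (4,1), up 3 to (1,1), right 2 to (1,3) — 11 moves in all.
Check: order respected (1 at step 2, 2 at step 5); 11 moves as required.

(2,3) (2,2) (3,2) (3,3) (4,3) (4,2) (4,1) (3,1) (2,1) (1,1) (1,2) (1,3)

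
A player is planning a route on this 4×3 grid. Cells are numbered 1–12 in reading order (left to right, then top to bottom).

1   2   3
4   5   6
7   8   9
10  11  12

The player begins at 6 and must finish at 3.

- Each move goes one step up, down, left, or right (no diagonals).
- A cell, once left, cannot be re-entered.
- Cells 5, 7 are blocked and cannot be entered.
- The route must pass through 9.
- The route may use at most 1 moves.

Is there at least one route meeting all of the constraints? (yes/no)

no

Every way from 9 onward to 3 runs back through 6, which the route has already used — so it cannot be completed without a revisit.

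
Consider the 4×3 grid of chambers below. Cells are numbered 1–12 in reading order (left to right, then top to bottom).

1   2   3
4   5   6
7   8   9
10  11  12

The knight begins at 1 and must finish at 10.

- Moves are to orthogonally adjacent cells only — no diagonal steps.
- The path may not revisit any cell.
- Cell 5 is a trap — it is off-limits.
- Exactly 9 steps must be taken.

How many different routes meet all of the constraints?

1

Need simple routes of exactly 9 moves from 1 to 10 (Manhattan distance 3, so 3 moves are spent on a detour and 3 undoing it).
Enumerating: 1 2 3 6 9 12 11 8 7 10.
That gives 1 route.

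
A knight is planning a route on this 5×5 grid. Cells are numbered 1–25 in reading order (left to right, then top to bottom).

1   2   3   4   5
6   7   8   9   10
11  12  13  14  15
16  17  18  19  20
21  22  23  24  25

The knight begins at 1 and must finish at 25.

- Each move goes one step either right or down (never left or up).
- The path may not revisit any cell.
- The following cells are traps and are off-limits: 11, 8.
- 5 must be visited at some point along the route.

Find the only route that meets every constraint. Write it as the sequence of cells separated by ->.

1 -> 2 -> 3 -> 4 -> 5 -> 10 -> 15 -> 20 -> 25

Moves only go right or down, so the column and row indices never decrease.
Route from 1: right 4 to 5, down 4 to 25 — 8 moves in all.
Check: all required cells visited.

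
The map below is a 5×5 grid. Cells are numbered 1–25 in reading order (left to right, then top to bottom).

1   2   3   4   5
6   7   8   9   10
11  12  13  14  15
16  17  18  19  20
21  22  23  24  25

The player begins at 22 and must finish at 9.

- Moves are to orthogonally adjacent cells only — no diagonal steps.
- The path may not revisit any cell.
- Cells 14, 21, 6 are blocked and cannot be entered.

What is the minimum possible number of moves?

The Manhattan distance from 22 to 9 is |5−2| + |2−4| = 5, so at least 5 moves are needed.
A route of 5 moves achieves this: 22 → 17 → 12 → 7 → 8 → 9.
Since 5 matches the lower bound, it is optimal.

5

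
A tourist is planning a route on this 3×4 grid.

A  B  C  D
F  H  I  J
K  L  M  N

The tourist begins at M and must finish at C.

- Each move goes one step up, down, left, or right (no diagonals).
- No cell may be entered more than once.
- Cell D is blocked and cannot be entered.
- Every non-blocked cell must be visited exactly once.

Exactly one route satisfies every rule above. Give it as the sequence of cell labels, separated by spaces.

Need to visit all 11 open cells exactly once, starting at M and ending at C.
Cell K has only two open neighbours (F and L), so the path must pass straight through it: one of those is the cell it's entered from and the other is where it exits.
Route from M: right 1 to N, up 1 to J, left 2 to H, down 1 to L, left 1 to K, up 2 to A, right 2 to C — 10 moves in all.
Check: all 11 open cells covered.

M N J I H L K F A B C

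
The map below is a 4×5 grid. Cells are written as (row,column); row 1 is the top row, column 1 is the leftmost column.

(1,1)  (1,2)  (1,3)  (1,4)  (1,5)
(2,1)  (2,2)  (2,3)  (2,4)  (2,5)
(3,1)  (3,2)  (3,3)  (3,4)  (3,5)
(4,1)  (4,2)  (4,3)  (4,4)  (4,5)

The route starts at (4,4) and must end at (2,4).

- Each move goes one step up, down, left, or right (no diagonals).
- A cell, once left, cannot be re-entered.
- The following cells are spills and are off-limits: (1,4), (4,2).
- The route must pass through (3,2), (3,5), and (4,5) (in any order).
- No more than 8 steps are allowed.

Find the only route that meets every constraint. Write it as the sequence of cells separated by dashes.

(4,4) - (4,5) - (3,5) - (3,4) - (3,3) - (3,2) - (2,2) - (2,3) - (2,4)

Any route must reach (3,2), (3,5), and (4,5) and still end at (2,4) within 8 moves, so the order of the required stops is forced.
Route from (4,4): right to (4,5), up to (3,5), 3× left (reaching (3,2)), up to (2,2), 2× right (reaching (2,4)) — 8 moves in all.
Check: all required cells visited; 8 ≤ 8 moves.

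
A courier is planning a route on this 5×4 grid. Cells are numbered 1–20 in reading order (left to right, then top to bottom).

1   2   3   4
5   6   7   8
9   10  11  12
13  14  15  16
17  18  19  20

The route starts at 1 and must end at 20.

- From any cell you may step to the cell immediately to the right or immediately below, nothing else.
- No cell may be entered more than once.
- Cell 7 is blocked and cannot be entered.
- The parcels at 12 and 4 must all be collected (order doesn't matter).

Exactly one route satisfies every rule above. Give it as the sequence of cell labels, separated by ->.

1 -> 2 -> 3 -> 4 -> 8 -> 12 -> 16 -> 20

Moves only go right or down, so the column and row indices never decrease.
Route from 1: right 3 to 4, down 4 to 20 — 7 moves in all.
Check: all required cells visited.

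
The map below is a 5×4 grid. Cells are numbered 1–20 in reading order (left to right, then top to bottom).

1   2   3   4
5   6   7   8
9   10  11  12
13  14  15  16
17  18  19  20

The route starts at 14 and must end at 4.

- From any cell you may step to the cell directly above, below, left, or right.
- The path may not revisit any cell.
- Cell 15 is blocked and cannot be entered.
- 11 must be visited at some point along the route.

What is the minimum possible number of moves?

5

Any route passes through 11 somewhere between 14 and 4. Summing Manhattan distances along the two legs (14 → 11 → 4) gives a lower bound of 2 + 3 = 5 moves.
A route of 5 moves achieves this: 14 → 10 → 11 → 7 → 3 → 4.
Since 5 matches the lower bound, it is optimal.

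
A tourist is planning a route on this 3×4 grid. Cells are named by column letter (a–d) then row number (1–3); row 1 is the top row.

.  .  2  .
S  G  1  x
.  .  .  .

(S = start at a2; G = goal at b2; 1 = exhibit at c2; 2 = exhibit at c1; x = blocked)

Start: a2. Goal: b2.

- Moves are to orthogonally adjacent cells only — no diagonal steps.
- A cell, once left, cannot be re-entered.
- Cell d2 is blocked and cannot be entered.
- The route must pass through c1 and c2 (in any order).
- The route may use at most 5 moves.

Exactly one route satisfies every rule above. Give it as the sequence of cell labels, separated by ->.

The 5-move cap with required stops at c1, c2 leaves no slack for detours.
Route from a2: up 1 to a1, right 2 to c1, down 1 to c2, left 1 to b2 — 5 moves in all.
Check: all required cells visited; 5 ≤ 5 moves.

a2 -> a1 -> b1 -> c1 -> c2 -> b2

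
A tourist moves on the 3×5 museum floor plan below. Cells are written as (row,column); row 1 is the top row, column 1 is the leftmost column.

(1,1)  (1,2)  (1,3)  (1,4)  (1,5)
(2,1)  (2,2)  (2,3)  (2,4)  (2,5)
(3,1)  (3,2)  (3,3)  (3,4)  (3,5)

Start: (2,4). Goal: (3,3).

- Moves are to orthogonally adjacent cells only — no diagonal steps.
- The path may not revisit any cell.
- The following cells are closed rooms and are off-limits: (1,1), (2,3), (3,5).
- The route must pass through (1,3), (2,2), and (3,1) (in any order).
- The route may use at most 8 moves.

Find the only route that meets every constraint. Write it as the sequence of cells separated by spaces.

(2,4) (1,4) (1,3) (1,2) (2,2) (2,1) (3,1) (3,2) (3,3)

The 8-move cap with required stops at (1,3), (2,2), (3,1) leaves no slack for detours.
Route from (2,4): up to (1,4), 2× left (reaching (1,2)), down to (2,2), left to (2,1), down to (3,1), 2× right (reaching (3,3)) — 8 moves in all.
Check: all required cells visited; 8 ≤ 8 moves.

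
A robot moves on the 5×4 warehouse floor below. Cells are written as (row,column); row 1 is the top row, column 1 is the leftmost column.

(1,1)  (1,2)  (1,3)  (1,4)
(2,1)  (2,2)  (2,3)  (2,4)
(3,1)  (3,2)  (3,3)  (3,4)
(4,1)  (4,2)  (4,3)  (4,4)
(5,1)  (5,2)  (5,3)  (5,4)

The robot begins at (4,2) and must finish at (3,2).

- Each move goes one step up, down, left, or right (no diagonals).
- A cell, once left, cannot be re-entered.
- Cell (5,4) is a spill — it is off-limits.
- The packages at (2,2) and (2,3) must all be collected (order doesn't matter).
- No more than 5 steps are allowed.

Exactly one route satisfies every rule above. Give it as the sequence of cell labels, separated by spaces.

(4,2) (4,3) (3,3) (2,3) (2,2) (3,2)

The budget equals the shortest possible length, so every move has to be on a shortest route through the required cells.
Route from (4,2): right to (4,3), 2× up (reaching (2,3)), left to (2,2), down to (3,2) — 5 moves in all.
Check: all required cells visited; 5 ≤ 5 moves.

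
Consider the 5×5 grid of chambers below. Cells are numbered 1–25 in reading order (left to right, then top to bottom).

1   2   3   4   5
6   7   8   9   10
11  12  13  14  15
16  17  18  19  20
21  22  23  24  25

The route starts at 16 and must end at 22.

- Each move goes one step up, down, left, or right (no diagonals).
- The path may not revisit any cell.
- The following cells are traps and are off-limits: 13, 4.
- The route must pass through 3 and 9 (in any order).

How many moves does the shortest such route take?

12

Any route passes through 3 and 9 in some order between 16 and 22. Summing Manhattan distances along each leg and taking the cheapest ordering (16 → 9 → 3 → 22) gives a lower bound of 5 + 2 + 5 = 12 moves.
A route of 12 moves achieves this: 16 → 11 → 6 → 1 → 2 → 3 → 8 → 9 → 14 → 19 → 24 → 23 → 22.
Since 12 matches the lower bound, it is optimal.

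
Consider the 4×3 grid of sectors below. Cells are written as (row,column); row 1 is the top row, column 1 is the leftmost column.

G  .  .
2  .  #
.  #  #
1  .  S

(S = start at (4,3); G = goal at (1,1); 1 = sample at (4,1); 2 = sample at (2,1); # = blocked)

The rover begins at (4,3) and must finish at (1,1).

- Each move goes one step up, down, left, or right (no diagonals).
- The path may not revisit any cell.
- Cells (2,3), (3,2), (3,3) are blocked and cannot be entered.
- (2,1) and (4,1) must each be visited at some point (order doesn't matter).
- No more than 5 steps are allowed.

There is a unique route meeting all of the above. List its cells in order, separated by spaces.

(4,3) (4,2) (4,1) (3,1) (2,1) (1,1)

The 5-move cap with required stops at (2,1), (4,1) leaves no slack for detours.
Route from (4,3): left 2 to (4,1), up 3 to (1,1) — 5 moves in all.
Check: all required cells visited; 5 ≤ 5 moves.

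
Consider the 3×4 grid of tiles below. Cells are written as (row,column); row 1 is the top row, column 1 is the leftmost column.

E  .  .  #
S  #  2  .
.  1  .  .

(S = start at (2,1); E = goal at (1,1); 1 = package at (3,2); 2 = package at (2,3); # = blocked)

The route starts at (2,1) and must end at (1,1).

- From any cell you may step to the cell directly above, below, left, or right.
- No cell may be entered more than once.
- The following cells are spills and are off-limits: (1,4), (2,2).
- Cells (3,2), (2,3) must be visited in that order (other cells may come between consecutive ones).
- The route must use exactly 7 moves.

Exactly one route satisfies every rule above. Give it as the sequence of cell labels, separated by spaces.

(2,1) (3,1) (3,2) (3,3) (2,3) (1,3) (1,2) (1,1)

The waypoints must appear in the order (3,2), (2,3), with no cell reused.
Route from (2,1): down 1 to (3,1), right 2 to (3,3), up 2 to (1,3), left 2 to (1,1) — 7 moves in all.
Check: order respected (1 at step 2, 2 at step 4); 7 moves as required.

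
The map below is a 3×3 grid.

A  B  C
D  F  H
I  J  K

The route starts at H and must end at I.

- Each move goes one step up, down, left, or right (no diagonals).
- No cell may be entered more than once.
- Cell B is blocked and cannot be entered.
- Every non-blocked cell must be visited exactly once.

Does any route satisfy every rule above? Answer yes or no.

Cell A has only one open neighbour but is neither the start nor the goal, so a Hamiltonian route would have to both enter and leave it through the same neighbour — impossible without revisiting.

no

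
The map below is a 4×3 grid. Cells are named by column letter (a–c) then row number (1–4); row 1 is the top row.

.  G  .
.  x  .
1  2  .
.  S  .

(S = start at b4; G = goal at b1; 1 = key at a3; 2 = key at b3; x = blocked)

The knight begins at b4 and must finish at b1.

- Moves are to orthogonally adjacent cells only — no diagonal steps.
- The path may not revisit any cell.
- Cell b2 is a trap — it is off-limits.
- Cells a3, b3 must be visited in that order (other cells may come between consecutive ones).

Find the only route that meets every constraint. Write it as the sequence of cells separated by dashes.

The waypoints must appear in the order a3, b3, with no cell reused.
Route from b4: left to a4, up to a3, 2× right (reaching c3), 2× up (reaching c1), left to b1 — 7 moves in all.
Check: order respected (1 at step 2, 2 at step 3).

b4 - a4 - a3 - b3 - c3 - c2 - c1 - b1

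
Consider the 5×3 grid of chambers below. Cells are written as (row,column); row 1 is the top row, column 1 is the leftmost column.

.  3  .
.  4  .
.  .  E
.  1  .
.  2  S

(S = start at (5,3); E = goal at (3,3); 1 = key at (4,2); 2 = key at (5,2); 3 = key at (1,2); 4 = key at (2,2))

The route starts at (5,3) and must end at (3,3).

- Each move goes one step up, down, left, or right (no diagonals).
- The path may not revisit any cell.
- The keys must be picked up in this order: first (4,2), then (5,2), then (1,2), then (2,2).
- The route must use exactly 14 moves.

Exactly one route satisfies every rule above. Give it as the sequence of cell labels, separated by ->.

The waypoints must appear in the order (4,2), (5,2), (1,2), (2,2), with no cell reused.
Route from (5,3): up 1 to (4,3), left 1 to (4,2), down 1 to (5,2), left 1 to (5,1), up 4 to (1,1), right 2 to (1,3), down 1 to (2,3), left 1 to (2,2), down 1 to (3,2), right 1 to (3,3) — 14 moves in all.
Check: order respected (1 at step 2, 2 at step 3, 3 at step 9, 4 at step 12); 14 moves as required.

(5,3) -> (4,3) -> (4,2) -> (5,2) -> (5,1) -> (4,1) -> (3,1) -> (2,1) -> (1,1) -> (1,2) -> (1,3) -> (2,3) -> (2,2) -> (3,2) -> (3,3)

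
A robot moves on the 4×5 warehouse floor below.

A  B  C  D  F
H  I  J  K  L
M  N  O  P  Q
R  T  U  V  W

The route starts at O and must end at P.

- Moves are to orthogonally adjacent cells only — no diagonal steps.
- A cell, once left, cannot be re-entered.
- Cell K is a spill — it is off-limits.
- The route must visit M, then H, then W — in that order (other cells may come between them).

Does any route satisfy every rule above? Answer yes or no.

One route that works: O → N → M → H → A → B → C → D → F → L → Q → W → V → P.

yes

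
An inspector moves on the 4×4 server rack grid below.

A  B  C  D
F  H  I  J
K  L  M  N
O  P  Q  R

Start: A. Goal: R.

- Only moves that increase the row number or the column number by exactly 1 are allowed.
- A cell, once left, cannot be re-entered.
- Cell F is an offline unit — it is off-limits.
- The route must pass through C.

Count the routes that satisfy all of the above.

4

A right/down-only route from A to R makes exactly 3 down-moves and 3 right-moves in some order.
With no other constraints that would be C(6,3) = 20 routes.
Split at C and multiply the segment counts (each segment already excludes blocked cells): A→C: 1; C→R: 4; product = 4.
That gives 4 routes.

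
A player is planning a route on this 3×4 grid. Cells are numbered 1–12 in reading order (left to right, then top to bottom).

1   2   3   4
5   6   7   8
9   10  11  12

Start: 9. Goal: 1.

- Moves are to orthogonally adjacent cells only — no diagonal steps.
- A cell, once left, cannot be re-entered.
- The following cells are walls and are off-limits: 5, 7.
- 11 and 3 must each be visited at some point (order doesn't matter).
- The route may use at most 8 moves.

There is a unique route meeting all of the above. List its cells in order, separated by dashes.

Any route must reach 11 and 3 and still end at 1 within 8 moves, so the order of the required stops is forced.
Route from 9: right 3 to 12, up 2 to 4, left 3 to 1 — 8 moves in all.
Check: all required cells visited; 8 ≤ 8 moves.

9 - 10 - 11 - 12 - 8 - 4 - 3 - 2 - 1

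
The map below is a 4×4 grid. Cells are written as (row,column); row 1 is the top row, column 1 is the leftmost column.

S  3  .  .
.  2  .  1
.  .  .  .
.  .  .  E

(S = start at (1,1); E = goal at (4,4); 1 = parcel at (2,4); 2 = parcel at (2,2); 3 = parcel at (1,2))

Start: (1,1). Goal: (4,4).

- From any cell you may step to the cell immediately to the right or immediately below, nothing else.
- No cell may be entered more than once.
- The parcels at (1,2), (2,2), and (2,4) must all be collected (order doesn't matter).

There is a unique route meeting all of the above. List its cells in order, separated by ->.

Moves only go right or down, so the column and row indices never decrease.
Route from (1,1): right to (1,2), down to (2,2), 2× right (reaching (2,4)), 2× down (reaching (4,4)) — 6 moves in all.
Check: all required cells visited.

(1,1) -> (1,2) -> (2,2) -> (2,3) -> (2,4) -> (3,4) -> (4,4)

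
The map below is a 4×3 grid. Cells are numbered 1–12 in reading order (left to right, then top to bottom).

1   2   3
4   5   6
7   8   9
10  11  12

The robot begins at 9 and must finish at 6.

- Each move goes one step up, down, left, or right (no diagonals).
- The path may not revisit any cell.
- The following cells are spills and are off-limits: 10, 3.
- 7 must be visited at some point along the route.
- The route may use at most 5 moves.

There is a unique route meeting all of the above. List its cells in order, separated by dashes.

The budget equals the shortest possible length, so every move has to be on a shortest route through the required cells.
Route from 9: 2× left (reaching 7), up to 4, 2× right (reaching 6) — 5 moves in all.
Check: all required cells visited; 5 ≤ 5 moves.

9 - 8 - 7 - 4 - 5 - 6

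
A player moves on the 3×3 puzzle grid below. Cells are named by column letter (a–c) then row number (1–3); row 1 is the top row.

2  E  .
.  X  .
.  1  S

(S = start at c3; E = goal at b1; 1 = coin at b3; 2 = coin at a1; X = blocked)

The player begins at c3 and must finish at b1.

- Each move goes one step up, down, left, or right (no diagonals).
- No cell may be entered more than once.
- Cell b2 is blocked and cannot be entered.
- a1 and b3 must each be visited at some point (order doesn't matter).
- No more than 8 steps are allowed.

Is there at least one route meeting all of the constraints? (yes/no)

One route that works: c3 → b3 → a3 → a2 → a1 → b1.

yes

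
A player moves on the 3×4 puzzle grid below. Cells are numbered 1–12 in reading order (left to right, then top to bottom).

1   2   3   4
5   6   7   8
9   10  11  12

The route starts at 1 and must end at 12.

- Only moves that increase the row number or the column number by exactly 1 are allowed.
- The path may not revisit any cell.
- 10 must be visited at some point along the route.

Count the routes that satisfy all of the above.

A right/down-only route from 1 to 12 makes exactly 2 down-moves and 3 right-moves in some order.
With no other constraints that would be C(5,2) = 10 routes.
Split at 10 and multiply the segment counts: 1→10: 3; 10→12: 1; product = 3.
That gives 3 routes.

3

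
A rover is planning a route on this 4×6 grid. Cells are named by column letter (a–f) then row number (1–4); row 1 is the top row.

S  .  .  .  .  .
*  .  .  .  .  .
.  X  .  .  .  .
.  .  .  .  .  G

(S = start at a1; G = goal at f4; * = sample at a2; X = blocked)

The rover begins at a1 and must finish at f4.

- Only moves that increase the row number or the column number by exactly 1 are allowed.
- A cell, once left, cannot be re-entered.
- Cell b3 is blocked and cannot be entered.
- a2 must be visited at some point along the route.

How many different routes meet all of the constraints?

11

A right/down-only route from a1 to f4 makes exactly 3 down-moves and 5 right-moves in some order.
With no other constraints that would be C(8,3) = 56 routes.
Split at a2 and multiply the segment counts (each segment already excludes blocked cells): a1→a2: 1; a2→f4: 11; product = 11.
That gives 11 routes.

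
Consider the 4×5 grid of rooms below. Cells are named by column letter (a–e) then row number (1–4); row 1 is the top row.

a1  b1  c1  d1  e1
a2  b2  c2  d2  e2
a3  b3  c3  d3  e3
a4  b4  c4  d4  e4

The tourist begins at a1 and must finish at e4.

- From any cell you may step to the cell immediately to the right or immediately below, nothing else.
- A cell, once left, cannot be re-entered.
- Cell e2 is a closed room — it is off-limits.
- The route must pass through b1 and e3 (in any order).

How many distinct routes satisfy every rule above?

6

A right/down-only route from a1 to e4 makes exactly 3 down-moves and 4 right-moves in some order.
With no other constraints that would be C(7,3) = 35 routes.
A monotone route can only reach the required cells in the order b1, e3, so split there and multiply the segment counts (each segment already excludes blocked cells): a1→b1: 1; b1→e3: 6; e3→e4: 1; product = 6.
That gives 6 routes.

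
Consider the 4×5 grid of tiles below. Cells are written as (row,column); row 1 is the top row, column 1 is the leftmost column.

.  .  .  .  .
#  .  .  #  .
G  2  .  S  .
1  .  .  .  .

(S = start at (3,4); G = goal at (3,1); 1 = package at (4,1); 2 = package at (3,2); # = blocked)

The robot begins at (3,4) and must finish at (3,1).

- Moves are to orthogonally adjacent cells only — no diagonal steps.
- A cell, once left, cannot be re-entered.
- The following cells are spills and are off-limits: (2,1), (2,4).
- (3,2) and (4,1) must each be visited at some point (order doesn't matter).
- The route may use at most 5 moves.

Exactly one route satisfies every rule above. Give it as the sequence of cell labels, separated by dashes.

(3,4) - (3,3) - (3,2) - (4,2) - (4,1) - (3,1)

The budget equals the shortest possible length, so every move has to be on a shortest route through the required cells.
Route from (3,4): 2× left (reaching (3,2)), down to (4,2), left to (4,1), up to (3,1) — 5 moves in all.
Check: all required cells visited; 5 ≤ 5 moves.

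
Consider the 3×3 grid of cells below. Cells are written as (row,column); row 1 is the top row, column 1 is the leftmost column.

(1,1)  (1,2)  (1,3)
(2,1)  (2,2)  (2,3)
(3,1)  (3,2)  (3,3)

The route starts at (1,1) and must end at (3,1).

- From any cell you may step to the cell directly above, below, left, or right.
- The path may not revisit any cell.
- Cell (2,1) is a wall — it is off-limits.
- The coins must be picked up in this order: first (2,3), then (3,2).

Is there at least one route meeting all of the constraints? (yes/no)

One route that works: (1,1) → (1,2) → (2,2) → (2,3) → (3,3) → (3,2) → (3,1).

yes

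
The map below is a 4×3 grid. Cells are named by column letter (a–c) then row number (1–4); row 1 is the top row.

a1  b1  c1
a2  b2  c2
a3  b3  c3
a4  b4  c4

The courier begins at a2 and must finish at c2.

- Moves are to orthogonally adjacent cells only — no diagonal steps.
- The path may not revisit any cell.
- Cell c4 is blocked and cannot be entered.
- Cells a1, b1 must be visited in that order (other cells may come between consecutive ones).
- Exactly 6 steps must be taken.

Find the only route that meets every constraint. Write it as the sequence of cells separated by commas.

a2, a1, b1, b2, b3, c3, c2

The waypoints must appear in the order a1, b1, with no cell reused.
Route from a2: up to a1, right to b1, 2× down (reaching b3), right to c3, up to c2 — 6 moves in all.
Check: order respected (a1 at step 1, b1 at step 2); 6 moves as required.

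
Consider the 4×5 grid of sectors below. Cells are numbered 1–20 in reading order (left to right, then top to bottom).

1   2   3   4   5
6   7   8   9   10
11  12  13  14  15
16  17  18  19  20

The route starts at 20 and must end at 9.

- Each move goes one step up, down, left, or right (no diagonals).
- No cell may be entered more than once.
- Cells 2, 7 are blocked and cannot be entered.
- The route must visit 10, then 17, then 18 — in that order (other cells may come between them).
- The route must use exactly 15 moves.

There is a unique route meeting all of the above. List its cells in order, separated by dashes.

20 - 15 - 10 - 5 - 4 - 3 - 8 - 13 - 12 - 11 - 16 - 17 - 18 - 19 - 14 - 9

The waypoints must appear in the order 10, 17, 18, with no cell reused.
Route from 20: 3× up (reaching 5), 2× left (reaching 3), 2× down (reaching 13), 2× left (reaching 11), down to 16, 3× right (reaching 19), 2× up (reaching 9) — 15 moves in all.
Check: order respected (10 at step 2, 17 at step 11, 18 at step 12); 15 moves as required.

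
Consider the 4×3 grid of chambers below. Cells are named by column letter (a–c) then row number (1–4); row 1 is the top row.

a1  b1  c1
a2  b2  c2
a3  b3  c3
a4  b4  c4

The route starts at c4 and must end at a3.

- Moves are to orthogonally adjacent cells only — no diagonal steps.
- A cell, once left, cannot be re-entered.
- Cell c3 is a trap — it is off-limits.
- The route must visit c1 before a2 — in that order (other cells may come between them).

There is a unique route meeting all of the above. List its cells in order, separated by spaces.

The waypoints must appear in the order c1, a2, with no cell reused.
Route from c4: left to b4, 2× up (reaching b2), right to c2, up to c1, 2× left (reaching a1), 2× down (reaching a3) — 9 moves in all.
Check: order respected (c1 at step 5, a2 at step 8).

c4 b4 b3 b2 c2 c1 b1 a1 a2 a3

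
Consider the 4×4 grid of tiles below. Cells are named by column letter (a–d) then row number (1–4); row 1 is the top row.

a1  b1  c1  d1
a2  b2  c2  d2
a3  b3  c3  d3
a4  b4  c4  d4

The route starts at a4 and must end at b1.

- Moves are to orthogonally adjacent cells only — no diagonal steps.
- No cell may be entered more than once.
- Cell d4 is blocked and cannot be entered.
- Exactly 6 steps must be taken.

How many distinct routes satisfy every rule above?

14

Need simple routes of exactly 6 moves from a4 to b1 (Manhattan distance 4, so 1 moves are spent on a detour and 1 undoing it).
Branch systematically from the start, pruning whenever the remaining move budget drops below the Manhattan distance to b1 or differs from it in parity. Grouping the completions by first move — via a3: 5; via b4: 9 — and summing: 5 + 9 = 14.
That gives 14 routes.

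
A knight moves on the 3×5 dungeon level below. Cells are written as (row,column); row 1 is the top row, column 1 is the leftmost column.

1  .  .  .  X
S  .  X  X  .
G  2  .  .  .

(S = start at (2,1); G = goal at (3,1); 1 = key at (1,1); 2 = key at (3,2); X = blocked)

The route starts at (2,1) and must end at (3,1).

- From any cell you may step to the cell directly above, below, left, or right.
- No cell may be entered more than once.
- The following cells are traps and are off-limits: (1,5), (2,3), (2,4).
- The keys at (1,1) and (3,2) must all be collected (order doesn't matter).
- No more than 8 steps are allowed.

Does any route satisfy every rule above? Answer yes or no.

One route that works: (2,1) → (1,1) → (1,2) → (2,2) → (3,2) → (3,1).

yes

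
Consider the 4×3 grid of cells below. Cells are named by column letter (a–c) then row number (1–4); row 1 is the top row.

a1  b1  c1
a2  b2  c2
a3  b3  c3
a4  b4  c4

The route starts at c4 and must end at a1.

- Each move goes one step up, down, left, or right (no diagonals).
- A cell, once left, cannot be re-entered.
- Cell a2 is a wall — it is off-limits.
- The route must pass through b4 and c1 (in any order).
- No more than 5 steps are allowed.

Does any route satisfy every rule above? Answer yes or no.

no

Even ignoring the no-revisit rule, getting from c4 to a1, taking the cheapest ordering c4 → b4 → c1 → a1 needs at least 1 + 4 + 2 = 7 moves (Manhattan distance per leg), which exceeds the 5-move limit.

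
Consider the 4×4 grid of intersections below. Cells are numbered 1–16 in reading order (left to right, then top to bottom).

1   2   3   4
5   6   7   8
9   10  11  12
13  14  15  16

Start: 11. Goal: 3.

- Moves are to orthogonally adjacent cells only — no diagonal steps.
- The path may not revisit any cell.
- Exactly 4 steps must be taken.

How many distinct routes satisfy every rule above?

6

Need simple routes of exactly 4 moves from 11 to 3 (Manhattan distance 2, so 1 moves are spent on a detour and 1 undoing it).
Enumerating: 11 7 6 2 3 | 11 7 8 4 3 | 11 10 6 2 3 | 11 10 6 7 3 | 11 12 8 4 3 | 11 12 8 7 3.
That gives 6 routes.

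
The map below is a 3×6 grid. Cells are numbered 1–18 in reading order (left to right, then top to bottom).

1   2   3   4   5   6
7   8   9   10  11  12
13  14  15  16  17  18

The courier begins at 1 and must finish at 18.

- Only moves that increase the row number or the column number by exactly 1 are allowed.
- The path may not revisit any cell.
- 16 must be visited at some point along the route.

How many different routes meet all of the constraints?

A right/down-only route from 1 to 18 makes exactly 2 down-moves and 5 right-moves in some order.
With no other constraints that would be C(7,2) = 21 routes.
Split at 16 and multiply the segment counts: 1→16: 10; 16→18: 1; product = 10.
That gives 10 routes.

10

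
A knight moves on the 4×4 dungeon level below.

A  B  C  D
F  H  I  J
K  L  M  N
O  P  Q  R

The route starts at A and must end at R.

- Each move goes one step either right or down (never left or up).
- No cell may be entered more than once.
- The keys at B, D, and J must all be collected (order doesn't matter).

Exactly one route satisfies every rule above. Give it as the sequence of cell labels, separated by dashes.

Moves only go right or down, so the column and row indices never decrease.
Route from A: right 3 to D, down 3 to R — 6 moves in all.
Check: all required cells visited.

A - B - C - D - J - N - R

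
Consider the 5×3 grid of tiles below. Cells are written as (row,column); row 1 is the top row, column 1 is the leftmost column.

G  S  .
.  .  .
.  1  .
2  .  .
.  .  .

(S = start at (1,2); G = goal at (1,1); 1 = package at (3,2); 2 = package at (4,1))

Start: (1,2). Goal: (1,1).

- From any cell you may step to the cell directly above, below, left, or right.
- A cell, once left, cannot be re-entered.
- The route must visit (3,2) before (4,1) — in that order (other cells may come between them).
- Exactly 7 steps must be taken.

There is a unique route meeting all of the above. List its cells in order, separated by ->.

(1,2) -> (2,2) -> (3,2) -> (4,2) -> (4,1) -> (3,1) -> (2,1) -> (1,1)

The waypoints must appear in the order (3,2), (4,1), with no cell reused.
Route from (1,2): 3× down (reaching (4,2)), left to (4,1), 3× up (reaching (1,1)) — 7 moves in all.
Check: order respected (1 at step 2, 2 at step 4); 7 moves as required.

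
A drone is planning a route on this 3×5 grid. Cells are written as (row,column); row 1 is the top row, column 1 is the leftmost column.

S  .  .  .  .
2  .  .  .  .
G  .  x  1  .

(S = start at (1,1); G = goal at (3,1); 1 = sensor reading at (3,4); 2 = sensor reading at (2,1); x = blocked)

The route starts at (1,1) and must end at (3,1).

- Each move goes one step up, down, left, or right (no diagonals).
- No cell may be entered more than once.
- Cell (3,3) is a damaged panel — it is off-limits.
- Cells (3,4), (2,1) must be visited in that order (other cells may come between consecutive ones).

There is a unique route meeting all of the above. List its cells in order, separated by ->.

The waypoints must appear in the order (3,4), (2,1), with no cell reused.
Route from (1,1): right 4 to (1,5), down 2 to (3,5), left 1 to (3,4), up 1 to (2,4), left 3 to (2,1), down 1 to (3,1) — 12 moves in all.
Check: order respected (1 at step 7, 2 at step 11).

(1,1) -> (1,2) -> (1,3) -> (1,4) -> (1,5) -> (2,5) -> (3,5) -> (3,4) -> (2,4) -> (2,3) -> (2,2) -> (2,1) -> (3,1)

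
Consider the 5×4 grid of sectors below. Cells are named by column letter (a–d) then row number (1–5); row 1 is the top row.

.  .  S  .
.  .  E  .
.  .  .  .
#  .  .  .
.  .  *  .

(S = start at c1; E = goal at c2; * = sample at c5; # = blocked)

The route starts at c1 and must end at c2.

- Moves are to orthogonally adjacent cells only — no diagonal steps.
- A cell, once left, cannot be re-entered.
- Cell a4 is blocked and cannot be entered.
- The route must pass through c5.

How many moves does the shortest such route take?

9

Any route passes through c5 somewhere between c1 and c2. Summing Manhattan distances along the two legs (c1 → c5 → c2) gives a lower bound of 4 + 3 = 7 moves.
The shortest route satisfying every rule uses 9 moves: c1 → b1 → b2 → b3 → b4 → b5 → c5 → c4 → c3 → c2.
The no-revisit rule (legs can't share cells) pushes the minimum above the 7-move bound; an exhaustive check rules out every length from 7 to 8, leaving 9 as the minimum.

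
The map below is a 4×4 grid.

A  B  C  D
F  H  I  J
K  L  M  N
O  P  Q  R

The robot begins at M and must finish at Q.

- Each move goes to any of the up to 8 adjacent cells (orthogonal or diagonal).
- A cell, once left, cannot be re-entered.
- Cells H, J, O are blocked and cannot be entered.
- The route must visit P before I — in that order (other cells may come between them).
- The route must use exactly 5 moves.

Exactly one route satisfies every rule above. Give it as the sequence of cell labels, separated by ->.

M -> P -> L -> I -> N -> Q

The waypoints must appear in the order P, I, with no cell reused.
Route from M: down-left to P, up to L, up-right to I, down-right to N, down-left to Q — 5 moves in all.
Check: order respected (P at step 1, I at step 3); 5 moves as required.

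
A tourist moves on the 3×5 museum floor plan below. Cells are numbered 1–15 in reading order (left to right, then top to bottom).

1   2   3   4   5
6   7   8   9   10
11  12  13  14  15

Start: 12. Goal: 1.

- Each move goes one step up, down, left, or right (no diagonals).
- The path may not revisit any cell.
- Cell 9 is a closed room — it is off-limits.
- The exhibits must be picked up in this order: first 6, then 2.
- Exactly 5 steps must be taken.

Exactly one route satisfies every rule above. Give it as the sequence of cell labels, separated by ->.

The waypoints must appear in the order 6, 2, with no cell reused.
Route from 12: left to 11, up to 6, right to 7, up to 2, left to 1 — 5 moves in all.
Check: order respected (6 at step 2, 2 at step 4); 5 moves as required.

12 -> 11 -> 6 -> 7 -> 2 -> 1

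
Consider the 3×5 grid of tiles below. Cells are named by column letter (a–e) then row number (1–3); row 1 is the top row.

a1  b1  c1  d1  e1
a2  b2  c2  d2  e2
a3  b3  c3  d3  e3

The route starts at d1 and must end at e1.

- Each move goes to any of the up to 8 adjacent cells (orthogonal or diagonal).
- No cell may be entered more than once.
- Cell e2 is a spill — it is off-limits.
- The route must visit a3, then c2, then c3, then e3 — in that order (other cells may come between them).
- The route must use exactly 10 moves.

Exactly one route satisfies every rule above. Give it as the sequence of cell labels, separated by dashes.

d1 - c1 - b2 - a3 - b3 - c2 - c3 - d3 - e3 - d2 - e1

The waypoints must appear in the order a3, c2, c3, e3, with no cell reused.
Route from d1: left 1 to c1, down-left 2 to a3, right 1 to b3, up-right 1 to c2, down 1 to c3, right 2 to e3, up-left 1 to d2, up-right 1 to e1 — 10 moves in all.
Check: order respected (a3 at step 3, c2 at step 5, c3 at step 6, e3 at step 8); 10 moves as required.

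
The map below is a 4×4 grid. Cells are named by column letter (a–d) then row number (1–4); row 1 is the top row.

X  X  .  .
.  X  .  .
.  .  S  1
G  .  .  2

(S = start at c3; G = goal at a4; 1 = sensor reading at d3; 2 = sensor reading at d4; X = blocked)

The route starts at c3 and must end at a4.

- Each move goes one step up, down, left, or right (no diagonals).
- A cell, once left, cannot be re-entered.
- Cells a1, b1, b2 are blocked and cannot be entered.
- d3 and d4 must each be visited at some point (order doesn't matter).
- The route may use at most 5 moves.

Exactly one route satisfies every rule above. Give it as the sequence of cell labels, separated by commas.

c3, d3, d4, c4, b4, a4

The budget equals the shortest possible length, so every move has to be on a shortest route through the required cells.
Route from c3: right 1 to d3, down 1 to d4, left 3 to a4 — 5 moves in all.
Check: all required cells visited; 5 ≤ 5 moves.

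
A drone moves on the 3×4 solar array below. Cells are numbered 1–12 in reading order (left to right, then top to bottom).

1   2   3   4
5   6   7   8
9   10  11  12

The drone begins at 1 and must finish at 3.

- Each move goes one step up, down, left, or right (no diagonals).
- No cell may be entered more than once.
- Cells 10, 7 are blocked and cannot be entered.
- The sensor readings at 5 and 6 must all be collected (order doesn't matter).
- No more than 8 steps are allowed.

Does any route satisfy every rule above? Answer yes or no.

One route that works: 1 → 5 → 6 → 2 → 3.

yes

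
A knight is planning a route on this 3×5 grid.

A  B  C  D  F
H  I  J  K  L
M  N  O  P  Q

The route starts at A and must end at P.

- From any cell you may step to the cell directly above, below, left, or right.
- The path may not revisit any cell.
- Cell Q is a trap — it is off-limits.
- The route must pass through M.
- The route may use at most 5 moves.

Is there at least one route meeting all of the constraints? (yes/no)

yes

One route that works: A → H → M → N → O → P.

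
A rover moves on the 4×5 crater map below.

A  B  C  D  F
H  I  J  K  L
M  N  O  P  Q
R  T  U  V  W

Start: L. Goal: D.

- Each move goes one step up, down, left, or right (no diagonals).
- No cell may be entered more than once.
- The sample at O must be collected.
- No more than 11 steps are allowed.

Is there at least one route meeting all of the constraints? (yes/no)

yes

One route that works: L → Q → P → O → J → C → D.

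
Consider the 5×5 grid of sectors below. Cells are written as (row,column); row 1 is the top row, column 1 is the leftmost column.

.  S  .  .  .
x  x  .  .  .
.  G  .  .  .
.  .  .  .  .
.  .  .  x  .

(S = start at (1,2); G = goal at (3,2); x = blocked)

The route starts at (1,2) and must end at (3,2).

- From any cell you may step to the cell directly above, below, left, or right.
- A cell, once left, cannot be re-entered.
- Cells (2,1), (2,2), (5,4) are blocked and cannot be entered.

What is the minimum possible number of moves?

The Manhattan distance from (1,2) to (3,2) is |1−3| + |2−2| = 2, so at least 2 moves are needed.
That bound ignores the blocked cells. Measuring each leg by the fewest moves that actually steer around them ((1,2)→(3,2): 4) raises the lower bound to 4.
A route of 4 moves exists: (1,2) → (1,3) → (2,3) → (3,3) → (3,2).
Since 4 matches that lower bound, it is optimal.

4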